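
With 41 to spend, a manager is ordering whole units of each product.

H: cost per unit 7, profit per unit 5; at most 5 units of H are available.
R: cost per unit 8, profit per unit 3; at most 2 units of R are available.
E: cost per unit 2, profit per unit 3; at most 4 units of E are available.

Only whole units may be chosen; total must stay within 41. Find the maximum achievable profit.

34

This is a bounded integer knapsack.
E has the best ratio (3/2); taking only E gives at most 4×3 = 12 (stopped by the supply cap of 4).
Mixing does better — 5×H and 3×E: cost 41 ≤ 41, profit 5·5 + 3·3 = 34.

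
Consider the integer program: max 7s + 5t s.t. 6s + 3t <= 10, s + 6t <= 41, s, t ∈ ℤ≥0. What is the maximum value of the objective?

The continuous relaxation peaks at (0, 3.33) with value 16.67; rounding to a feasible lattice point costs some objective.
(s,t)=(0,3): 6·0+3·3=9≤10, 1·0+6·3=18≤41, objective 15.
(s,t)=(0,2): 6·0+3·2=6≤10, 1·0+6·2=12≤41, objective 10.
The best lattice point is (0,3), giving 15.

15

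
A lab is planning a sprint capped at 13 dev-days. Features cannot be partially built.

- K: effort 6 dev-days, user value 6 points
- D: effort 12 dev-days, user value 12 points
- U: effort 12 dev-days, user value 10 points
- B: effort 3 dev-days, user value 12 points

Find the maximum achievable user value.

This is a 0-1 knapsack instance.
Allowing fractional choices, the relaxed optimum would be about 22.0, but features are indivisible.
K + B: effort 6 + 3 = 9 ≤ 13, user value 6 + 12 = 18.
B: effort 3 ≤ 13, user value 12.
D: effort 12 ≤ 13, user value 12.
Best is K and B with total user value 18.

18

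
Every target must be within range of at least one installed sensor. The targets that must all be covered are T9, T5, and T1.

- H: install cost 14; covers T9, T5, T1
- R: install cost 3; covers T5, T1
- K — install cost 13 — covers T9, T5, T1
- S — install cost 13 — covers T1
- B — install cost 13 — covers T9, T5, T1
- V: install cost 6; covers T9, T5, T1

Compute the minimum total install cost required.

6

This is an integer covering problem.
The greedy cost-per-new-target heuristic would pick R and V for 9, but a cheaper cover exists.
V alone covers T9, T5, T1 — every target.
Total install cost: 6.
No cover costs less than 6.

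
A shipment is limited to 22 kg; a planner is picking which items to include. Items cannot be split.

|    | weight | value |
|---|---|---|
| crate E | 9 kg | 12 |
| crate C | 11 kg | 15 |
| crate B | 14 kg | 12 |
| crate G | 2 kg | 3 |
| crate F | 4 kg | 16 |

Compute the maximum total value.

34

This is a 0-1 knapsack instance.
crate C + crate F: weight 11 + 4 = 15 ≤ 22, value 15 + 16 = 31.
crate C + crate G + crate F: weight 11 + 2 + 4 = 17 ≤ 22, value 15 + 3 + 16 = 34.
crate E + crate G + crate F: weight 9 + 2 + 4 = 15 ≤ 22, value 12 + 3 + 16 = 31.
Best is crate C, crate G, and crate F with total value 34.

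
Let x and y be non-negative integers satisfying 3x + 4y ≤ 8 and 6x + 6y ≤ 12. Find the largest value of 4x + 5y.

(x,y)=(0,2): 3·0+4·2=8≤8, 6·0+6·2=12≤12, objective 10.
(x,y)=(1,1): 3·1+4·1=7≤8, 6·1+6·1=12≤12, objective 9.
No feasible integer point exceeds 10.

10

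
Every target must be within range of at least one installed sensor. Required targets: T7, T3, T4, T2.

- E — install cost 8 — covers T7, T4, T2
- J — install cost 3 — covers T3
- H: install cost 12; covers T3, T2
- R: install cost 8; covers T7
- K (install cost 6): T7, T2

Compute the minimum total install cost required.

11

Choose E and J: together they cover T7, T3, T4, T2 — every target.
Total install cost: 8 + 3 = 11.
No cover costs less than 11.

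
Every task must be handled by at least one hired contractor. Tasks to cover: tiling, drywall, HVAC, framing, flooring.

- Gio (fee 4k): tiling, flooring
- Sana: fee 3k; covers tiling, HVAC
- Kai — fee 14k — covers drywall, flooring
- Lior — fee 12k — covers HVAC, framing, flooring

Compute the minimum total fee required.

29

This is a weighted set-cover instance.
The greedy cost-per-new-task heuristic would pick Sana, Gio, Lior, and Kai for 33, but a cheaper cover exists.
Choose Sana, Kai, and Lior: together they cover tiling, drywall, HVAC, framing, flooring — every task.
Total fee: 3 + 14 + 12 = 29.
No cover costs less than 29.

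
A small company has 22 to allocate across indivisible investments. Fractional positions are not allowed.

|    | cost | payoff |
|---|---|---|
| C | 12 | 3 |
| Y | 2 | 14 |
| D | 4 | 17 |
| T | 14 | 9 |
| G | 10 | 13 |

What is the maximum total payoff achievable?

Allowing fractional choices, the relaxed optimum would be about 47.9, but investments are indivisible.
Y + D + T: cost 2 + 4 + 14 = 20 ≤ 22, payoff 14 + 17 + 9 = 40.
C + Y + D: cost 12 + 2 + 4 = 18 ≤ 22, payoff 3 + 14 + 17 = 34.
Y + D + G: cost 2 + 4 + 10 = 16 ≤ 22, payoff 14 + 17 + 13 = 44.
Best is Y, D, and G with total payoff 44.

44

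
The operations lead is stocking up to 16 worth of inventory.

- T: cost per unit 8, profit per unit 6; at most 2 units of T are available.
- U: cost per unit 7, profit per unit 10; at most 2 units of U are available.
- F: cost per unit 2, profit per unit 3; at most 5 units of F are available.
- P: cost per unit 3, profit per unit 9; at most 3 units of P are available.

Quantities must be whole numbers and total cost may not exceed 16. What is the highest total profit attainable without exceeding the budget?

37

P has the best ratio (9/3); taking only P gives at most 3×9 = 27 (stopped by the supply cap of 3).
Mixing does better — 1×U and 3×P: cost 16 ≤ 16, profit 1·10 + 3·9 = 37.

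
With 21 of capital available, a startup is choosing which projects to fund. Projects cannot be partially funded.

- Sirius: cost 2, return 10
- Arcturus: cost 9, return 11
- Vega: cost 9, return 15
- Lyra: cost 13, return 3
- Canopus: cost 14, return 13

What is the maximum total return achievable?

Sirius + Arcturus + Vega: cost 2 + 9 + 9 = 20 ≤ 21, return 10 + 11 + 15 = 36.
Arcturus + Vega: cost 9 + 9 = 18 ≤ 21, return 11 + 15 = 26.
Sirius + Vega: cost 2 + 9 = 11 ≤ 21, return 10 + 15 = 25.
Best is Sirius, Arcturus, and Vega with total return 36.

36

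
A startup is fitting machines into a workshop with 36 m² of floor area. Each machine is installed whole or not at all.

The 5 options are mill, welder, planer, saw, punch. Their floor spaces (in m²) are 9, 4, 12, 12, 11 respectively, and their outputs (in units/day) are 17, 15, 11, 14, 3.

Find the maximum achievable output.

49

Allowing fractional choices, the relaxed optimum would be about 56.1, but machines are indivisible.
mill + welder + planer + punch: floor space 9 + 4 + 12 + 11 = 36 ≤ 36, output 17 + 15 + 11 + 3 = 46.
mill + welder + saw + punch: floor space 9 + 4 + 12 + 11 = 36 ≤ 36, output 17 + 15 + 14 + 3 = 49.
mill + welder + saw: floor space 9 + 4 + 12 = 25 ≤ 36, output 17 + 15 + 14 = 46.
Best is mill, welder, saw, and punch with total output 49.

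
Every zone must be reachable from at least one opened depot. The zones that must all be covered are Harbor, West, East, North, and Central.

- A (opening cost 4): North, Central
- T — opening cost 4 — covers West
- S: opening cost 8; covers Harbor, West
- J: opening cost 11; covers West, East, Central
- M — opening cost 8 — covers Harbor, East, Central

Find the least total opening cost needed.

16

Choose A, T, and M: together they cover Harbor, West, East, North, Central — every zone.
Total opening cost: 4 + 4 + 8 = 16.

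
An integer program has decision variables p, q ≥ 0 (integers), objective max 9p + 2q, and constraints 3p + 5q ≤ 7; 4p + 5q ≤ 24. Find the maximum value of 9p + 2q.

(p,q)=(2,0) is feasible, giving 18.
(p,q)=(1,0) is feasible, giving 9.
The best lattice point is (2,0), giving 18.

18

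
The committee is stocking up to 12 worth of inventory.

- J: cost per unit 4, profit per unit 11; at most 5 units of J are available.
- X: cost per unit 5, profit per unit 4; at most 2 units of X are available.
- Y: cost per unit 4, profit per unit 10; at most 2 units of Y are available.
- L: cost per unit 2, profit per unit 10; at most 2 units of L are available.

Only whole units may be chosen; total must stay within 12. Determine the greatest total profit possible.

2×J and 2×L: cost 12 ≤ 12, profit 2·11 + 2·10 = 42.
1×J, 1×Y, and 2×L: cost 12 ≤ 12, profit 1·11 + 1·10 + 2·10 = 41.
Best is 42.

42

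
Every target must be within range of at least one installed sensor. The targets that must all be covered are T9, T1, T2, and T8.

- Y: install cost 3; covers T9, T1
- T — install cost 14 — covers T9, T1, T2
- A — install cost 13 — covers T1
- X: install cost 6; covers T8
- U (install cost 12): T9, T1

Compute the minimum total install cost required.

20

Choose T and X: together they cover T9, T1, T2, T8 — every target.
Total install cost: 14 + 6 = 20.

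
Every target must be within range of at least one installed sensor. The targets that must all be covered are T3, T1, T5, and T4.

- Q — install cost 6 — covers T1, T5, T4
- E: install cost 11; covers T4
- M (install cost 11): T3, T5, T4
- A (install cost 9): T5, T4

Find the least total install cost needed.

17

Choose Q and M: together they cover T3, T1, T5, T4 — every target.
Total install cost: 6 + 11 = 17.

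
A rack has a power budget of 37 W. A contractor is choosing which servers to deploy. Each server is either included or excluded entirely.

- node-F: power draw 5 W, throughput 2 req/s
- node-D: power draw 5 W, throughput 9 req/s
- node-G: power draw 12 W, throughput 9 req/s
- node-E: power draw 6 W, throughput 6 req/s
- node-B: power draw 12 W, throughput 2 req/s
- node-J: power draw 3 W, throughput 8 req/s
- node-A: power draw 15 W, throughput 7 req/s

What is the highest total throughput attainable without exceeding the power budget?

node-D + node-G + node-J + node-A: power draw 5 + 12 + 3 + 15 = 35 ≤ 37, throughput 9 + 9 + 8 + 7 = 33.
node-F + node-D + node-G + node-E + node-J: power draw 5 + 5 + 12 + 6 + 3 = 31 ≤ 37, throughput 2 + 9 + 9 + 6 + 8 = 34.
node-D + node-G + node-E + node-J: power draw 5 + 12 + 6 + 3 = 26 ≤ 37, throughput 9 + 9 + 6 + 8 = 32.
Best is node-F, node-D, node-G, node-E, and node-J with total throughput 34.

34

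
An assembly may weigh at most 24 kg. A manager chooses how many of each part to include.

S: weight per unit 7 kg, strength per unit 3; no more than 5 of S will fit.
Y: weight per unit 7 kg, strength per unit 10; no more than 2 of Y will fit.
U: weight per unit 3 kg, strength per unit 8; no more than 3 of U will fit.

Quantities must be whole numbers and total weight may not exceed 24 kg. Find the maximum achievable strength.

This is a bounded integer knapsack.
1×S, 1×Y, and 3×U: weight 23 ≤ 24, strength 1·3 + 1·10 + 3·8 = 37.
2×Y and 3×U: weight 23 ≤ 24, strength 2·10 + 3·8 = 44.
Best is 44.

44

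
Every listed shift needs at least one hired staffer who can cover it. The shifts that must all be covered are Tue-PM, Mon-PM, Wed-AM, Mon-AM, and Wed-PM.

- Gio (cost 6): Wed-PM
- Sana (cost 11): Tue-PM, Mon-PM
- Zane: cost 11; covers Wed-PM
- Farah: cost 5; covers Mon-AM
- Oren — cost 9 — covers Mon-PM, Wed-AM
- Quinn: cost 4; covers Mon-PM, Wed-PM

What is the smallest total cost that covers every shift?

29

Choose Sana, Farah, Oren, and Quinn: together they cover Tue-PM, Mon-PM, Wed-AM, Mon-AM, Wed-PM — every shift.
Total cost: 11 + 5 + 9 + 4 = 29.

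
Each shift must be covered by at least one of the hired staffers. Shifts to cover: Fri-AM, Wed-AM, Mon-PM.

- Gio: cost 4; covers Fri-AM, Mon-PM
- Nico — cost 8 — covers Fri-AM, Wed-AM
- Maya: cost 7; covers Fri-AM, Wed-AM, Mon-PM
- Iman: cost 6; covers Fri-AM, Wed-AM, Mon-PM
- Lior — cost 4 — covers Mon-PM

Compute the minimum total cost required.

6

The greedy cost-per-new-shift heuristic would pick Gio and Iman for 10, but a cheaper cover exists.
Iman alone covers Fri-AM, Wed-AM, Mon-PM — every shift.
Total cost: 6.
No cover costs less than 6.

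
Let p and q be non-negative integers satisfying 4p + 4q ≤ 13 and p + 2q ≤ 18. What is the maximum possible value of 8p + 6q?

(p,q)=(3,0): 4·3+4·0=12≤13, 1·3+2·0=3≤18, objective 24.
(p,q)=(2,1): 4·2+4·1=12≤13, 1·2+2·1=4≤18, objective 22.
(p,q)=(2,0): 4·2+4·0=8≤13, 1·2+2·0=2≤18, objective 16.
The best lattice point is (3,0), giving 24.

24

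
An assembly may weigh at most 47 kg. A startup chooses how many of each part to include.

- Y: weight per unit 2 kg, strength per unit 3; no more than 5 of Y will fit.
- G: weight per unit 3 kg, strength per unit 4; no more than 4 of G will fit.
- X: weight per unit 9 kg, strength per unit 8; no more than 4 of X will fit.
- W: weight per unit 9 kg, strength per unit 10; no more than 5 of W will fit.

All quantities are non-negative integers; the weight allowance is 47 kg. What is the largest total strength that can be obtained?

Y has the best ratio (3/2); taking only Y gives at most 5×3 = 15 (stopped by the supply cap of 5).
Mixing does better — 4×Y, 4×G, and 3×W: weight 47 ≤ 47, strength 4·3 + 4·4 + 3·10 = 58.

58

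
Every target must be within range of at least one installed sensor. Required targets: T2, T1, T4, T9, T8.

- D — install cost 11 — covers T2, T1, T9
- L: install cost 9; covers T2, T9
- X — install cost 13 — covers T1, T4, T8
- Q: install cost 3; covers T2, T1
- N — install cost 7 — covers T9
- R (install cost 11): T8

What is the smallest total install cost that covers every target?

This is a weighted set-cover instance.
The greedy cost-per-new-target heuristic would pick Q, X, and N for 23, but a cheaper cover exists.
Choose L and X: together they cover T2, T1, T4, T9, T8 — every target.
Total install cost: 9 + 13 = 22.
No cover costs less than 22.

22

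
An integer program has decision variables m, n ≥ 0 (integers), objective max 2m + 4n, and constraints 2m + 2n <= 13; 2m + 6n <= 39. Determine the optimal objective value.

Relaxing integrality, the LP optimum is 26.00 at (m,n) = (0, 6.5), which is not an integer point.
(m,n)=(0,6): 2·0+2·6=12≤13, 2·0+6·6=36≤39, objective 24.
(m,n)=(1,5): 2·1+2·5=12≤13, 2·1+6·5=32≤39, objective 22.
(m,n)=(0,5): 2·0+2·5=10≤13, 2·0+6·5=30≤39, objective 20.
The best lattice point is (0,6), giving 24.

24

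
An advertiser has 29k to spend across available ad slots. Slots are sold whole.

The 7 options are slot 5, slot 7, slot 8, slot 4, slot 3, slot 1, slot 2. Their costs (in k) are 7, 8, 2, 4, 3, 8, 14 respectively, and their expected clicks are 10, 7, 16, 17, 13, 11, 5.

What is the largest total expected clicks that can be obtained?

slot 5 + slot 8 + slot 4 + slot 3 + slot 1: cost 7 + 2 + 4 + 3 + 8 = 24 ≤ 29, expected clicks 10 + 16 + 17 + 13 + 11 = 67.
slot 5 + slot 7 + slot 8 + slot 4 + slot 3: cost 7 + 8 + 2 + 4 + 3 = 24 ≤ 29, expected clicks 10 + 7 + 16 + 17 + 13 = 63.
slot 7 + slot 8 + slot 4 + slot 3 + slot 1: cost 8 + 2 + 4 + 3 + 8 = 25 ≤ 29, expected clicks 7 + 16 + 17 + 13 + 11 = 64.
Best is slot 5, slot 8, slot 4, slot 3, and slot 1 with total expected clicks 67.

67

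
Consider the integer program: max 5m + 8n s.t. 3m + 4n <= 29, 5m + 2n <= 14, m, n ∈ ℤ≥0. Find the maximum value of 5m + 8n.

(m,n)=(0,7): 3·0+4·7=28≤29, 5·0+2·7=14≤14, objective 56.
(m,n)=(0,6): 3·0+4·6=24≤29, 5·0+2·6=12≤14, objective 48.
Maximum is 56 at (m,n)=(0,7).

56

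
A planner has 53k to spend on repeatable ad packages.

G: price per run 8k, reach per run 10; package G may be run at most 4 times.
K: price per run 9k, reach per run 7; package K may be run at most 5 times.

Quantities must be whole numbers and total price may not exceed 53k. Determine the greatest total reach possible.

54

This is a bounded integer knapsack.
Take 4×G and 2×K: price 50 ≤ 53, reach 4·10 + 2·7 = 54.
G has the best ratio (10/8) and is taken to its limit of 4; remaining capacity is filled optimally with the others.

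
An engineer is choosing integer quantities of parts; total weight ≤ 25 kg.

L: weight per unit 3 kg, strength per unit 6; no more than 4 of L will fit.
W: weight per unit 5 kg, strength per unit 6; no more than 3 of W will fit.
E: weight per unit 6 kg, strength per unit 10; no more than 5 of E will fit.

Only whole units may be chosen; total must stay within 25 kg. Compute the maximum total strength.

44

This is a bounded integer knapsack.
2×L and 3×E: weight 24 ≤ 25, strength 2·6 + 3·10 = 42.
4×L and 2×E: weight 24 ≤ 25, strength 4·6 + 2·10 = 44.
Best is 44.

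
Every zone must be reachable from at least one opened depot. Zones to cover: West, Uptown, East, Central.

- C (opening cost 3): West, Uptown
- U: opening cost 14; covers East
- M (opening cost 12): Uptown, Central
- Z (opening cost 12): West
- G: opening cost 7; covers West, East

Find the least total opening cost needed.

19

This is a weighted set-cover instance.
The greedy cost-per-new-zone heuristic would pick C, G, and M for 22, but a cheaper cover exists.
Choose M and G: together they cover West, Uptown, East, Central — every zone.
Total opening cost: 12 + 7 = 19.
No cover costs less than 19.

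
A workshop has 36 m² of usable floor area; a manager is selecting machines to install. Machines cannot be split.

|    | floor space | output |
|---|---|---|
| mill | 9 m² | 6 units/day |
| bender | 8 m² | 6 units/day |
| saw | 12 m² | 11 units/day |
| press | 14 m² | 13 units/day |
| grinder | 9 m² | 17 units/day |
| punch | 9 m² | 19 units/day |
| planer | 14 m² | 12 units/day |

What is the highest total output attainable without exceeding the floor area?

49

This is a 0-1 knapsack instance.
Take press, grinder, and punch: floor space 14 + 9 + 9 = 32 ≤ 36, output 13 + 17 + 19 = 49.
No other feasible combination does better.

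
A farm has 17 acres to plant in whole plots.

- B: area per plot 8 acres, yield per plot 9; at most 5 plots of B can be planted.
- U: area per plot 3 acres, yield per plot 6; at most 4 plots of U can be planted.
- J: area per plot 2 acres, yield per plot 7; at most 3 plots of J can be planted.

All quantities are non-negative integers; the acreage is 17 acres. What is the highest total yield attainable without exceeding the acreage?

J has the best ratio (7/2); taking only J gives at most 3×7 = 21 (stopped by the supply cap of 3).
Mixing does better — 3×U and 3×J: area 15 ≤ 17, yield 3·6 + 3·7 = 39.

39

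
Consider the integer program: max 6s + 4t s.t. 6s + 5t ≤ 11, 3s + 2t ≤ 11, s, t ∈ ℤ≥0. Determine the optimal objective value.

10

The continuous relaxation peaks at (1.83, 0) with value 11.00; rounding to a feasible lattice point costs some objective.
(s,t)=(1,1): 6·1+5·1=11≤11, 3·1+2·1=5≤11, objective 10.
(s,t)=(0,2): 6·0+5·2=10≤11, 3·0+2·2=4≤11, objective 8.
(s,t)=(1,0): 6·1+5·0=6≤11, 3·1+2·0=3≤11, objective 6.
Maximum is 10 at (s,t)=(1,1).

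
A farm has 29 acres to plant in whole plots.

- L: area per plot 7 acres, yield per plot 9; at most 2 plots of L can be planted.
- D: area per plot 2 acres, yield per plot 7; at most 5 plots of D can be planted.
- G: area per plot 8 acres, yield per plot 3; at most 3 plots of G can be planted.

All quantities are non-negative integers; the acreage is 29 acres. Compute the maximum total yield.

53

2×L and 5×D: area 24 ≤ 29, yield 2·9 + 5·7 = 53.
1×L, 5×D, and 1×G: area 25 ≤ 29, yield 1·9 + 5·7 + 1·3 = 47.
Best is 53.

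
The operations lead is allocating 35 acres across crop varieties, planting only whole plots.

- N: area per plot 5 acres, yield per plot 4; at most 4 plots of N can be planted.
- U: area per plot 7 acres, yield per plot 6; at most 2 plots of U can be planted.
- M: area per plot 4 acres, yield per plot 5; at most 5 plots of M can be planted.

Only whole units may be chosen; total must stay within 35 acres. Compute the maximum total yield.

This is a bounded integer knapsack.
Take 2×U and 5×M: area 34 ≤ 35, yield 2·6 + 5·5 = 37.
M has the best ratio (5/4) and is taken to its limit of 5; remaining capacity is filled optimally with the others.

37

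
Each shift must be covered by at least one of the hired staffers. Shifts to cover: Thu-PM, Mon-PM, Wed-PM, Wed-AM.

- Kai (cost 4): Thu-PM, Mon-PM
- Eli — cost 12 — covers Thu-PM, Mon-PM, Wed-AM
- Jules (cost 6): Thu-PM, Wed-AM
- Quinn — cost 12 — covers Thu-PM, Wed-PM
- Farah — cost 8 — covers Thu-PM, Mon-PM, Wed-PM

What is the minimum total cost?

14

Choose Jules and Farah: together they cover Thu-PM, Mon-PM, Wed-PM, Wed-AM — every shift.
Total cost: 6 + 8 = 14.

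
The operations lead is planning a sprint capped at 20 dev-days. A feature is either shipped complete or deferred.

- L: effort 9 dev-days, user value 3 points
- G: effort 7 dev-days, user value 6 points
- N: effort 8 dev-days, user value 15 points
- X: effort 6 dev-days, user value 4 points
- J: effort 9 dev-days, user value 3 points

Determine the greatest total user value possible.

21

Allowing fractional choices, the relaxed optimum would be about 24.3, but features are indivisible.
L + N: effort 9 + 8 = 17 ≤ 20, user value 3 + 15 = 18.
G + N: effort 7 + 8 = 15 ≤ 20, user value 6 + 15 = 21.
N + X: effort 8 + 6 = 14 ≤ 20, user value 15 + 4 = 19.
Best is G and N with total user value 21.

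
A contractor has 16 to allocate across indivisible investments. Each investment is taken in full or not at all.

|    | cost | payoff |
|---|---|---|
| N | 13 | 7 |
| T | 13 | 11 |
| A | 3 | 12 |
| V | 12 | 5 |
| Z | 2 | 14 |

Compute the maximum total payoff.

26

Allowing fractional choices, the relaxed optimum would be about 35.3, but investments are indivisible.
A + Z: cost 3 + 2 = 5 ≤ 16, payoff 12 + 14 = 26.
T + A: cost 13 + 3 = 16 ≤ 16, payoff 11 + 12 = 23.
T + Z: cost 13 + 2 = 15 ≤ 16, payoff 11 + 14 = 25.
Best is A and Z with total payoff 26.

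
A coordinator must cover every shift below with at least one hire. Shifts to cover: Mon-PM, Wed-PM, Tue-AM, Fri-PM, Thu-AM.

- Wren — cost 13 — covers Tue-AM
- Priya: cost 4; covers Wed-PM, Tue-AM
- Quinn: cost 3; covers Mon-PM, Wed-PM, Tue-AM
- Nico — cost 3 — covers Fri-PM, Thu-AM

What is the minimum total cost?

Choose Quinn and Nico: together they cover Mon-PM, Wed-PM, Tue-AM, Fri-PM, Thu-AM — every shift.
Total cost: 3 + 3 = 6.
No cover costs less than 6.

6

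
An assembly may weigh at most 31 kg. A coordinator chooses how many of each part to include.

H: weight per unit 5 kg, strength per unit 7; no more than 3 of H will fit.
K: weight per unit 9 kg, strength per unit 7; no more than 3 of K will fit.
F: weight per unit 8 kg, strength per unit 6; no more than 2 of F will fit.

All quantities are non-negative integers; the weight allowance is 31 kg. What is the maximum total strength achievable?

33

Take 3×H and 2×F: weight 31 ≤ 31, strength 3·7 + 2·6 = 33.
H has the best ratio (7/5) and is taken to its limit of 3; remaining capacity is filled optimally with the others.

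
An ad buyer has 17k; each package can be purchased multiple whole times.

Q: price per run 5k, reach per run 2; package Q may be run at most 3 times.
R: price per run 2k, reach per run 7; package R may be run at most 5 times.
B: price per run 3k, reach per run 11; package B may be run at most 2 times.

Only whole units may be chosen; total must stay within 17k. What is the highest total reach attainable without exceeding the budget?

57

4×R and 2×B: price 14 ≤ 17, reach 4·7 + 2·11 = 50.
5×R and 2×B: price 16 ≤ 17, reach 5·7 + 2·11 = 57.
Best is 57.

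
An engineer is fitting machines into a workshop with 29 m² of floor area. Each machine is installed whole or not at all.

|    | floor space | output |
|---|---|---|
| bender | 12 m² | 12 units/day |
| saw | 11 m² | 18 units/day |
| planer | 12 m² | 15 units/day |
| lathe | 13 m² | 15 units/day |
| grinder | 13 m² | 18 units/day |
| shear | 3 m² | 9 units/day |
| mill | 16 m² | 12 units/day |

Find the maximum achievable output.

Allowing fractional choices, the relaxed optimum would be about 47.5, but machines are indivisible.
saw + grinder + shear: floor space 11 + 13 + 3 = 27 ≤ 29, output 18 + 18 + 9 = 45.
saw + planer + shear: floor space 11 + 12 + 3 = 26 ≤ 29, output 18 + 15 + 9 = 42.
Best is saw, grinder, and shear with total output 45.

45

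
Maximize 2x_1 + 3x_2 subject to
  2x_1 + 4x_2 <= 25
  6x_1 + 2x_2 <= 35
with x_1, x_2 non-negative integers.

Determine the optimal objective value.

(x_1,x_2)=(4,4) is feasible, giving 20.
(x_1,x_2)=(3,4) is feasible, giving 18.
(x_1,x_2)=(4,3) is feasible, giving 17.
(x_1,x_2)=(3,3) is feasible, giving 15.
The best lattice point is (4,4), giving 20.

20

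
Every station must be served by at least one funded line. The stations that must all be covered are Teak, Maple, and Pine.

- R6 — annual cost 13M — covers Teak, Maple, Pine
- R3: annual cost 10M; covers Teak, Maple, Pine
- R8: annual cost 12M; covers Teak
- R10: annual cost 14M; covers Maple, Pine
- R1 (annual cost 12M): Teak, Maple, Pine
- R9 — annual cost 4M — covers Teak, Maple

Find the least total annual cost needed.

10

The greedy cost-per-new-station heuristic would pick R9 and R3 for 14, but a cheaper cover exists.
R3 alone covers Teak, Maple, Pine — every station.
Total annual cost: 10.
No cover costs less than 10.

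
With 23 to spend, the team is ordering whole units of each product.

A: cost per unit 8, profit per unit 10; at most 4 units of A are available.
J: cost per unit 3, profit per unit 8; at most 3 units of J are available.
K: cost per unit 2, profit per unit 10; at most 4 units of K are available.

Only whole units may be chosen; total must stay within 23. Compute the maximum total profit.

1×A, 2×J, and 4×K: cost 22 ≤ 23, profit 1·10 + 2·8 + 4·10 = 66.
3×J and 4×K: cost 17 ≤ 23, profit 3·8 + 4·10 = 64.
Best is 66.

66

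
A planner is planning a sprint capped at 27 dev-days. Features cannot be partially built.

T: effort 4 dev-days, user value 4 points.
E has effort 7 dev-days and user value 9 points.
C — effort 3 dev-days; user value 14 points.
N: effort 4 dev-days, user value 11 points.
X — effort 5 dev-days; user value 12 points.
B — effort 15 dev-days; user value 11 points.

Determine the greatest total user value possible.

Treat it as a binary knapsack problem.
Allowing fractional choices, the relaxed optimum would be about 52.9, but features are indivisible.
E + C + N + X: effort 7 + 3 + 4 + 5 = 19 ≤ 27, user value 9 + 14 + 11 + 12 = 46.
T + E + C + N + X: effort 4 + 7 + 3 + 4 + 5 = 23 ≤ 27, user value 4 + 9 + 14 + 11 + 12 = 50.
C + N + X + B: effort 3 + 4 + 5 + 15 = 27 ≤ 27, user value 14 + 11 + 12 + 11 = 48.
Best is T, E, C, N, and X with total user value 50.

50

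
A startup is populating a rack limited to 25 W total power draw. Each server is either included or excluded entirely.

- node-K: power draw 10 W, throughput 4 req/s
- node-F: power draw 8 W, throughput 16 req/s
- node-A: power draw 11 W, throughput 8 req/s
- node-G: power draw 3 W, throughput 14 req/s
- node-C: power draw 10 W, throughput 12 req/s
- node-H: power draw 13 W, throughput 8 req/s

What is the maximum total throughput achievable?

42

Allowing fractional choices, the relaxed optimum would be about 44.9, but servers are indivisible.
node-F + node-A + node-G: power draw 8 + 11 + 3 = 22 ≤ 25, throughput 16 + 8 + 14 = 38.
node-F + node-G + node-C: power draw 8 + 3 + 10 = 21 ≤ 25, throughput 16 + 14 + 12 = 42.
Best is node-F, node-G, and node-C with total throughput 42.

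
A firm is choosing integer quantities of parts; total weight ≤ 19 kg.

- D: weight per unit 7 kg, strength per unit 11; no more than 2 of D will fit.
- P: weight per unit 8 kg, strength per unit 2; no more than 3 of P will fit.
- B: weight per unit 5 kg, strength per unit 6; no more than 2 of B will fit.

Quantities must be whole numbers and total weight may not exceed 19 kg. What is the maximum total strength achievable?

D has the best ratio (11/7); taking only D gives at most 2×11 = 22 (stopped by the weight limit).
Mixing does better — 2×D and 1×B: weight 19 ≤ 19, strength 2·11 + 1·6 = 28.

28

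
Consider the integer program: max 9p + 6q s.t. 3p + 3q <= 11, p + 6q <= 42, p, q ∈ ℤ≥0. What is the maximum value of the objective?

(p,q)=(3,0) is feasible, giving 27.
(p,q)=(2,1) is feasible, giving 24.
(p,q)=(2,0) is feasible, giving 18.
Maximum is 27 at (p,q)=(3,0).

27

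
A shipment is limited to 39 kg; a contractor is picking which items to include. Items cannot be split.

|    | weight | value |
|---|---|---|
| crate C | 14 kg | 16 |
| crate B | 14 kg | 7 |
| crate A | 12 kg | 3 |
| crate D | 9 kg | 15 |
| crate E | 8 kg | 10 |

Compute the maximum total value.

41

Allowing fractional choices, the relaxed optimum would be about 45.0, but items are indivisible.
crate C + crate D + crate E: weight 14 + 9 + 8 = 31 ≤ 39, value 16 + 15 + 10 = 41.
crate C + crate B + crate D: weight 14 + 14 + 9 = 37 ≤ 39, value 16 + 7 + 15 = 38.
Best is crate C, crate D, and crate E with total value 41.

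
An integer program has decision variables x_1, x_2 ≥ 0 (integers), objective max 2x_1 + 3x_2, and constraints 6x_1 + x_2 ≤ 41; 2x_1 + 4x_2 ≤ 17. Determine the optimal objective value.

15

(x_1,x_2)=(6,1): 6·6+1·1=37≤41, 2·6+4·1=16≤17, objective 15.
(x_1,x_2)=(5,1): 6·5+1·1=31≤41, 2·5+4·1=14≤17, objective 13.
(x_1,x_2)=(6,0): 6·6+1·0=36≤41, 2·6+4·0=12≤17, objective 12.
(x_1,x_2)=(5,0): 6·5+1·0=30≤41, 2·5+4·0=10≤17, objective 10.
Maximum is 15 at (x_1,x_2)=(6,1).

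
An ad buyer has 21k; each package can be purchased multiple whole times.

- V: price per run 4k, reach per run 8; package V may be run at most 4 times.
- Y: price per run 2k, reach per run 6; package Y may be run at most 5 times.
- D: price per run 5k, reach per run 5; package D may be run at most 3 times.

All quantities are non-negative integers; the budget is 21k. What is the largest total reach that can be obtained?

This is a bounded integer knapsack.
Take 3×V and 4×Y: price 20 ≤ 21, reach 3·8 + 4·6 = 48.
No other integer combination yields more.

48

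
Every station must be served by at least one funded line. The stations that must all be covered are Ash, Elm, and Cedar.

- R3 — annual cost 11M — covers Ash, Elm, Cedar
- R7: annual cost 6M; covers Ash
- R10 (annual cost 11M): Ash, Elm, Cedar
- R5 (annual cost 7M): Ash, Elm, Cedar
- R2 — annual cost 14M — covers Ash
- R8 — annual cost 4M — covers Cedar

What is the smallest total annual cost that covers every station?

R5 alone covers Ash, Elm, Cedar — every station.
Total annual cost: 7.
No cover costs less than 7.

7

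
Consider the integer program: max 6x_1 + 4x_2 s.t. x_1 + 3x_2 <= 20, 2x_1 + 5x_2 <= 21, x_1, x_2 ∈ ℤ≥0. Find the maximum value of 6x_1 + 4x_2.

(x_1,x_2)=(10,0) is feasible, giving 60.
(x_1,x_2)=(9,0) is feasible, giving 54.
Maximum is 60 at (x_1,x_2)=(10,0).

60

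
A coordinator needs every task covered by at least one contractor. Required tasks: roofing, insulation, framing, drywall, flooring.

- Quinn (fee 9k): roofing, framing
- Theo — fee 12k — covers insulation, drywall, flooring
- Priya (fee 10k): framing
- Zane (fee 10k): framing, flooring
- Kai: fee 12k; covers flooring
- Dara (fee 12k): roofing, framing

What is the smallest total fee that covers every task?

21

This is an integer covering problem.
Choose Quinn and Theo: together they cover roofing, insulation, framing, drywall, flooring — every task.
Total fee: 9 + 12 = 21.
No cover costs less than 21.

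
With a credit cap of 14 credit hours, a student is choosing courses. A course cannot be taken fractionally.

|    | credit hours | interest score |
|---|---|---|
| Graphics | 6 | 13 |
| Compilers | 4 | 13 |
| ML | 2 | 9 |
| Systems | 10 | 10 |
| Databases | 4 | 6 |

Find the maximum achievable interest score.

35

Allowing fractional choices, the relaxed optimum would be about 38.0, but courses are indivisible.
Graphics + Compilers + Databases: credit hours 6 + 4 + 4 = 14 ≤ 14, interest score 13 + 13 + 6 = 32.
Graphics + Compilers + ML: credit hours 6 + 4 + 2 = 12 ≤ 14, interest score 13 + 13 + 9 = 35.
Best is Graphics, Compilers, and ML with total interest score 35.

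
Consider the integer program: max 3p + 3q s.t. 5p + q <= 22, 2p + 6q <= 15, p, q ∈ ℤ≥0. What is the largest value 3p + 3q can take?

15

Relaxing integrality, the LP optimum is 15.86 at (p,q) = (4.18, 1.11), which is not an integer point.
(p,q)=(4,1): 5·4+1·1=21≤22, 2·4+6·1=14≤15, objective 15.
(p,q)=(3,1): 5·3+1·1=16≤22, 2·3+6·1=12≤15, objective 12.
The best lattice point is (4,1), giving 15.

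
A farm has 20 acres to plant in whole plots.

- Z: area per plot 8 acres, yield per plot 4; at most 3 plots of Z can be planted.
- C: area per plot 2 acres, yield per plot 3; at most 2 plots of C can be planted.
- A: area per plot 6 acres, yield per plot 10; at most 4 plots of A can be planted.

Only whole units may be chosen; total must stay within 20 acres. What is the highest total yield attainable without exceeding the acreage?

A has the best ratio (10/6); taking only A gives at most 3×10 = 30 (stopped by the area limit).
Mixing does better — 1×C and 3×A: area 20 ≤ 20, yield 1·3 + 3·10 = 33.

33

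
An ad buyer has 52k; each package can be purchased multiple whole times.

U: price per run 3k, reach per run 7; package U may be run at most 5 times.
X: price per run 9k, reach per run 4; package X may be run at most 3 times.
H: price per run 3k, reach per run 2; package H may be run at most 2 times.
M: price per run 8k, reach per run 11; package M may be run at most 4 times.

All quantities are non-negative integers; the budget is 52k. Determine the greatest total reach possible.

U has the best ratio (7/3); taking only U gives at most 5×7 = 35 (stopped by the supply cap of 5).
Mixing does better — 5×U, 1×H, and 4×M: price 50 ≤ 52, reach 5·7 + 1·2 + 4·11 = 81.

81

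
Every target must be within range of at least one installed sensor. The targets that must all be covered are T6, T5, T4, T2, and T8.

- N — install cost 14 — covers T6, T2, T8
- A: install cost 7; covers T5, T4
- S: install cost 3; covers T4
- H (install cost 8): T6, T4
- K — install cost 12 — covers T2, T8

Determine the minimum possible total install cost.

This is an integer covering problem.
The greedy cost-per-new-target heuristic would pick S, N, and A for 24, but a cheaper cover exists.
Choose N and A: together they cover T6, T5, T4, T2, T8 — every target.
Total install cost: 14 + 7 = 21.
No cover costs less than 21.

21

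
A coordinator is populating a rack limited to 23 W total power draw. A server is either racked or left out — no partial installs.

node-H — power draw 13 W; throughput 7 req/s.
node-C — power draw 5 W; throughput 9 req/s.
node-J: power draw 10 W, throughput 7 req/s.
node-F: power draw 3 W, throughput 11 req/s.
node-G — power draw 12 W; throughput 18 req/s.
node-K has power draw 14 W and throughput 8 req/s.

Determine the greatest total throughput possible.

38

node-C + node-F + node-G: power draw 5 + 3 + 12 = 20 ≤ 23, throughput 9 + 11 + 18 = 38.
node-F + node-G: power draw 3 + 12 = 15 ≤ 23, throughput 11 + 18 = 29.
Best is node-C, node-F, and node-G with total throughput 38.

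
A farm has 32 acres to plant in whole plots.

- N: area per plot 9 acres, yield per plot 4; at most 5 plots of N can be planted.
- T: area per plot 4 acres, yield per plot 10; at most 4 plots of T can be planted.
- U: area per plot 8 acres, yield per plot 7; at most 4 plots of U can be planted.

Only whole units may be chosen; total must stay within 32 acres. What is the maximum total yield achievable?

Take 4×T and 2×U: area 32 ≤ 32, yield 4·10 + 2·7 = 54.
T has the best ratio (10/4) and is taken to its limit of 4; remaining capacity is filled optimally with the others.

54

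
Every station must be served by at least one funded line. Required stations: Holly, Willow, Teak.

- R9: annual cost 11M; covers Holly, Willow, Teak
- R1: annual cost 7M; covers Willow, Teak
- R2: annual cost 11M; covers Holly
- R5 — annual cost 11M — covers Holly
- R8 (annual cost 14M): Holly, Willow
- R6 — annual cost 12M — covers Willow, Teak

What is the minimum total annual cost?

The greedy cost-per-new-station heuristic would pick R1 and R9 for 18, but a cheaper cover exists.
R9 alone covers Holly, Willow, Teak — every station.
Total annual cost: 11.
No cover costs less than 11.

11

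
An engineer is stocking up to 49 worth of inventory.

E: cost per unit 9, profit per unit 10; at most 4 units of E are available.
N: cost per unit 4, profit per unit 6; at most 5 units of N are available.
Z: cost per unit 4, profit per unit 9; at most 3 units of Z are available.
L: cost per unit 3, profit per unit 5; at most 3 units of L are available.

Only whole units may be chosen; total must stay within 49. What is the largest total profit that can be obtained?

1×E, 4×N, 3×Z, and 3×L: cost 46 ≤ 49, profit 1·10 + 4·6 + 3·9 + 3·5 = 76.
1×E, 5×N, 3×Z, and 2×L: cost 47 ≤ 49, profit 1·10 + 5·6 + 3·9 + 2·5 = 77.
Best is 77.

77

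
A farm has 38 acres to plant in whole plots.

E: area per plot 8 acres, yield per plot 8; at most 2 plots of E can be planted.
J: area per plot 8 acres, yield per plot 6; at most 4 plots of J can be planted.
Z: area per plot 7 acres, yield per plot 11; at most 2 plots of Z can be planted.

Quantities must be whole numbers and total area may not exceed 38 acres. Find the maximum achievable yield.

44

1×E, 2×J, and 2×Z: area 38 ≤ 38, yield 1·8 + 2·6 + 2·11 = 42.
2×E, 1×J, and 2×Z: area 38 ≤ 38, yield 2·8 + 1·6 + 2·11 = 44.
Best is 44.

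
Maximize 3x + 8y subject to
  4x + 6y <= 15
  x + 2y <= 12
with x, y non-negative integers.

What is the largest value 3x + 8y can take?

Relaxing integrality, the LP optimum is 20.00 at (x,y) = (0, 2.5), which is not an integer point.
(x,y)=(0,2): 4·0+6·2=12≤15, 1·0+2·2=4≤12, objective 16.
(x,y)=(1,1): 4·1+6·1=10≤15, 1·1+2·1=3≤12, objective 11.
(x,y)=(0,1): 4·0+6·1=6≤15, 1·0+2·1=2≤12, objective 8.
No feasible integer point exceeds 16.

16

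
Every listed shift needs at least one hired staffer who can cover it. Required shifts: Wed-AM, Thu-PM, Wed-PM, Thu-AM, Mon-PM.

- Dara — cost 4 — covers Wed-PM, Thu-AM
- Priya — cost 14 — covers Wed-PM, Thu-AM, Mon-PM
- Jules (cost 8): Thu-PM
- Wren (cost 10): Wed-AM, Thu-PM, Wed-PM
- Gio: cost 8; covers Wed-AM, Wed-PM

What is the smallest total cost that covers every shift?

This is a weighted set-cover instance.
The greedy cost-per-new-shift heuristic would pick Dara, Wren, and Priya for 28, but a cheaper cover exists.
Choose Priya and Wren: together they cover Wed-AM, Thu-PM, Wed-PM, Thu-AM, Mon-PM — every shift.
Total cost: 14 + 10 = 24.
No cover costs less than 24.

24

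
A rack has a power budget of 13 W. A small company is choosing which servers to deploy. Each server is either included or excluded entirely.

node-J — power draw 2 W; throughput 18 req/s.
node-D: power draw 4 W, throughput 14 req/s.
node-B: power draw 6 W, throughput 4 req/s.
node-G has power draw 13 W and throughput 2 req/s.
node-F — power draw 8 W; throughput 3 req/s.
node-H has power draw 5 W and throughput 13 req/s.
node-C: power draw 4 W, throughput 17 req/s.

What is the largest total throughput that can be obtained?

49

This is a 0-1 knapsack instance.
Take node-J, node-D, and node-C: power draw 2 + 4 + 4 = 10 ≤ 13, throughput 18 + 14 + 17 = 49.
No other feasible combination does better.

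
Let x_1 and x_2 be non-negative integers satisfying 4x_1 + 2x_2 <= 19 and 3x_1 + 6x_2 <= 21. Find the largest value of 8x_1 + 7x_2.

39

The continuous relaxation peaks at (4, 1.5) with value 42.50; rounding to a feasible lattice point costs some objective.
(x_1,x_2)=(4,1): 4·4+2·1=18≤19, 3·4+6·1=18≤21, objective 39.
(x_1,x_2)=(3,2): 4·3+2·2=16≤19, 3·3+6·2=21≤21, objective 38.
The best lattice point is (4,1), giving 39.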